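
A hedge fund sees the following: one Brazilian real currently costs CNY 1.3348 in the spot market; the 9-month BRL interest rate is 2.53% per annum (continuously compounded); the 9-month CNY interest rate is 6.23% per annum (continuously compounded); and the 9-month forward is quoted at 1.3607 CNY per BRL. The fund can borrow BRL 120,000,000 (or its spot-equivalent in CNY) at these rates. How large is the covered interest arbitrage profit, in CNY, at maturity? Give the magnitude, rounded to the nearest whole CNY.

CNY 1,425,933

T = 9/12 years.
Keep in BRL, deliver into the forward: 120,000,000·1.01915616939·1.3607 = CNY 166,411,895.96.
Swap to CNY now, deposit: 120,000,000·1.3348·1.04783381516 = CNY 167,837,829.18.
The quoted forward undervalues BRL, so borrow BRL, convert to CNY at spot, deposit the CNY at 6.23%, and buy BRL forward at 1.3607 to cover the loan.
Profit = 167,837,829.18 − 166,411,895.96 = CNY 1,425,933.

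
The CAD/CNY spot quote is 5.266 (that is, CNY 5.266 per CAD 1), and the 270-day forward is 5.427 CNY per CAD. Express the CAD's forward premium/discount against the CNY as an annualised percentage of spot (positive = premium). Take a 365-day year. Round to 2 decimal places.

T = 270/365 years.
CAD trades forward at +3.05735% vs spot over the period.
Per annum: 0.0305735 / (270/365) = 0.041331 = 4.13%.

+4.13%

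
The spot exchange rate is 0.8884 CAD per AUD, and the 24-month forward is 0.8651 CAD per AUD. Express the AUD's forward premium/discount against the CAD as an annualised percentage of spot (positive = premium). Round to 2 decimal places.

T = 2 years.
AUD trades forward at -2.62269% vs spot over the period.
Per annum: -0.0262269 / 2 = -0.013113 = -1.31%.

-1.31%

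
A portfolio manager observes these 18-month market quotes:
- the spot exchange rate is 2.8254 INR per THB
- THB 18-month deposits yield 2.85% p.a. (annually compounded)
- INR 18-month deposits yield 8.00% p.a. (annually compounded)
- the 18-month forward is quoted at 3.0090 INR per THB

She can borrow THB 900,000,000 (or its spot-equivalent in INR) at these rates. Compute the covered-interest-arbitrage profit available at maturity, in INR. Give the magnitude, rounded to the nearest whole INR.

T = 18/12 years.
Keep in THB, deliver into the forward: 900,000,000·1.043053162176·3.0090 = INR 2,824,692,268.49.
Swap to INR now, deposit: 900,000,000·2.8254·1.122368923305 = INR 2,854,027,040.32.
The quoted forward undervalues THB, so borrow THB, convert to INR at spot, deposit the INR at 8.00%, and buy THB forward at 3.0090 to cover the loan.
Profit = 2,854,027,040.32 − 2,824,692,268.49 = INR 29,334,772.

INR 29,334,772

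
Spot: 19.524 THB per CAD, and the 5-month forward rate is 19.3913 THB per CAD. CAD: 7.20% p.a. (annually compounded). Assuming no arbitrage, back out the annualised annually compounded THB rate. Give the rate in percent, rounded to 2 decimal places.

5.46%

T = 5/12 years.
By CIP, F/S equals the THB-to-CAD growth ratio: 19.3913/19.524 = 0.9932032.
The CAD side grows by (1 + 0.0720)^(5/12) = 1.0293929.
So the THB growth factor = 1.0223963.
Annualise: 1.0223963^(12/5) − 1 = 0.054596 = 5.46%.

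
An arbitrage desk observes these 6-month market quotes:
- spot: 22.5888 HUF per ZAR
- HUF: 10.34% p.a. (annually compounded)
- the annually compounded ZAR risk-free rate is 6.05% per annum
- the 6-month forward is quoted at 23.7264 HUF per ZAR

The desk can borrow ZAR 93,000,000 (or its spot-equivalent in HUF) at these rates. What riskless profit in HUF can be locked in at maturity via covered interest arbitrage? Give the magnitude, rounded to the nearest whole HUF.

T = 6/12 years.
Route A — deposit ZAR, sell forward: 93,000,000 × 1.029805806936 × 23.7264 = HUF 2,272,323,358.28.
Route B — convert at spot, deposit HUF: 93,000,000 × 22.5888 × 1.050428484001 = HUF 2,206,696,461.36.
The quoted forward overvalues ZAR, so borrow HUF, buy ZAR at spot, deposit the ZAR at 6.05%, and sell the proceeds forward at 23.7264.
The gap between the two covered legs is HUF 65,626,897.

HUF 65,626,897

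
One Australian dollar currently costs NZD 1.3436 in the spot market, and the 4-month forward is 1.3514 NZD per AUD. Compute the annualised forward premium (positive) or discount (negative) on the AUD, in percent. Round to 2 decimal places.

+1.74%

T = 4/12 years.
(F − S)/S = (1.3514 − 1.3436)/1.3436 = 0.0058053.
Per annum: 0.0058053 / (4/12) = 0.017416 = 1.74%.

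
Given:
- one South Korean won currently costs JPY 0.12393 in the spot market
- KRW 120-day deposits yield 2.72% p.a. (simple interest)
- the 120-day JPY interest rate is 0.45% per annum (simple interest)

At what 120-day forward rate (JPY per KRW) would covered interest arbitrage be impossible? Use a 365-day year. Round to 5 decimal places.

0.12301

T = 120/365 years.
JPY growth factor: 1 + 0.0045×120/365 = 1.0014795.
KRW accumulates by 1 + 0.0272×120/365 = 1.0089425.
CIP: F = S · (grow JPY)/(grow KRW) = 0.12393 × 1.0014795/1.0089425 = 0.1230133 JPY per KRW.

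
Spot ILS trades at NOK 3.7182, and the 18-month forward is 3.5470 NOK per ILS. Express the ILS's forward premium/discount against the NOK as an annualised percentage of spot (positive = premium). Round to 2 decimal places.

-3.07%

T = 18/12 years.
ILS trades forward at -4.60438% vs spot over the period.
×(1/T) gives -3.07% p.a.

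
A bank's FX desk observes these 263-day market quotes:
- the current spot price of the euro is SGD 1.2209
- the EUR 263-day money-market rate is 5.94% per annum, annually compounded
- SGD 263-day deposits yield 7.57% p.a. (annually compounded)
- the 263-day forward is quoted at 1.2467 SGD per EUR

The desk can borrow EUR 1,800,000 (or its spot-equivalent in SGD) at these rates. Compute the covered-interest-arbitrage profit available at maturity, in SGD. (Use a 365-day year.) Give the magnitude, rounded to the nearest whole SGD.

T = 263/365 years.
Route A — deposit EUR, sell forward: 1,800,000 × 1.042454021 × 1.2467 = SGD 2,339,329.37.
Route B — convert at spot, deposit SGD: 1,800,000 × 1.2209 × 1.053986399 = SGD 2,316,261.59.
The quoted forward overvalues EUR, so borrow SGD, buy EUR at spot, deposit the EUR at 5.94%, and sell the proceeds forward at 1.2467.
The gap between the two covered legs is SGD 23,068.

SGD 23,068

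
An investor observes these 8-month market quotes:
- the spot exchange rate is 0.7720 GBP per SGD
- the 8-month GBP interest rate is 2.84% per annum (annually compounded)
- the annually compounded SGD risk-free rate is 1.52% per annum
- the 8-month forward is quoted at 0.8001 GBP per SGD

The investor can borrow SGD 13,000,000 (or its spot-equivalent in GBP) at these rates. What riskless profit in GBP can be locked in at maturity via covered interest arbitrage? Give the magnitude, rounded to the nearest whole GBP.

T = 8/12 years.
Keep in SGD, deliver into the forward: 13,000,000·1.0101078341·0.8001 = GBP 10,506,434.61.
Swap to GBP now, deposit: 13,000,000·0.7720·1.0188448283 = GBP 10,225,126.70.
The quoted forward overvalues SGD, so borrow GBP, buy SGD at spot, deposit the SGD at 1.52%, and sell the proceeds forward at 0.8001.
Arbitrage profit = |10,506,434.61 − 10,225,126.70| = GBP 281,308.

GBP 281,308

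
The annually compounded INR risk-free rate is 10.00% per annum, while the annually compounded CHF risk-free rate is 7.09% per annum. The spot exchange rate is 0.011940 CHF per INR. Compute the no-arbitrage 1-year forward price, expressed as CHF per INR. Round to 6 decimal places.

T = 1 year.
Growth of 1 CHF over T: (1 + 0.0709)^1 = 1.070900.
INR growth factor: (1 + 0.1000)^1 = 1.100000.
CIP: F = S · (grow CHF)/(grow INR) = 0.01194 × 1.070900/1.100000 = 0.01162413 CHF per INR.

0.011624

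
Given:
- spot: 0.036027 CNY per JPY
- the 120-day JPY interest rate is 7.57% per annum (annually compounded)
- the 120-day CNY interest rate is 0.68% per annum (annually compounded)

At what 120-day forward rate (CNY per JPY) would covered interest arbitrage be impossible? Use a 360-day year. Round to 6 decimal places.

0.035241

T = 120/360 years.
Growth of 1 CNY over T: (1 + 0.0068)^(120/360) = 1.0022615.
JPY accumulates by (1 + 0.0757)^(120/360) = 1.0246221.
Forward (CNY per JPY) = 0.036027 × 1.0022615 / 1.0246221 = 0.03524077.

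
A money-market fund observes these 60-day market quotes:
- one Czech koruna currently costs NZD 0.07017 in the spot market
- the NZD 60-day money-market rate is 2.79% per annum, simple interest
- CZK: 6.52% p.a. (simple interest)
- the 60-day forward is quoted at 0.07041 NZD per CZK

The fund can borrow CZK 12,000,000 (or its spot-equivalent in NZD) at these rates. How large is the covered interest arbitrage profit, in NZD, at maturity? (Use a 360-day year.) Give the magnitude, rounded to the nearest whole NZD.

T = 60/360 years.
Invest the CZK and cover forward: 12,000,000 × 1.01086667 × 0.07041 = NZD 854,101.47.
Convert at spot and invest in NZD: 12,000,000 × 0.07017 × 1.004650 = NZD 845,955.49.
The quoted forward overvalues CZK, so borrow NZD, buy CZK at spot, deposit the CZK at 6.52%, and sell the proceeds forward at 0.07041.
The gap between the two covered legs is NZD 8,146.

NZD 8,146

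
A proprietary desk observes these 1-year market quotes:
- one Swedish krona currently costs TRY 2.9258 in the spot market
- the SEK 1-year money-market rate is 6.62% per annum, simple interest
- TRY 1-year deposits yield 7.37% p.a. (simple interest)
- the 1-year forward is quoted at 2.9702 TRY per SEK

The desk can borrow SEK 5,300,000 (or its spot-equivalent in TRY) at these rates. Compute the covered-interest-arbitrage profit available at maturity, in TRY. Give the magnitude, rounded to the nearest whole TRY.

T = 1 year.
Invest the SEK and cover forward: 5,300,000 × 1.066200 × 2.9702 = TRY 16,784,184.37.
Convert at spot and invest in TRY: 5,300,000 × 2.9258 × 1.073700 = TRY 16,649,586.74.
The quoted forward overvalues SEK, so borrow TRY, buy SEK at spot, deposit the SEK at 6.62%, and sell the proceeds forward at 2.9702.
Profit = 16,784,184.37 − 16,649,586.74 = TRY 134,598.

TRY 134,598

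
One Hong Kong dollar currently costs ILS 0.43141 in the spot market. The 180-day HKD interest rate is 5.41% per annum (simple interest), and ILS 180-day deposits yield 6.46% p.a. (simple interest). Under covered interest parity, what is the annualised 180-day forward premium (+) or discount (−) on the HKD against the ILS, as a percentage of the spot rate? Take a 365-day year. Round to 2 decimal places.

+1.02%

T = 180/365 years.
No-arbitrage forward: 0.43141 × 1.0318575 / 1.0266795 = 0.43358579 ILS/HKD.
(F − S)/S ÷ T = (0.43358579 − 0.43141)/0.43141/(180/365) = 0.010227 → 1.02%.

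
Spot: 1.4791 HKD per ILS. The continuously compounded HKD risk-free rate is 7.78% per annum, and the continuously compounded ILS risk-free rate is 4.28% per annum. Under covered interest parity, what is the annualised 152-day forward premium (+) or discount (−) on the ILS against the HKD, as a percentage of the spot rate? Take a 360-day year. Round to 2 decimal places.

+3.53%

T = 152/360 years.
No-arbitrage forward: 1.4791 × 1.0333944 / 1.0182354 = 1.5011201 HKD/ILS.
(F − S)/S ÷ T = (1.5011201 − 1.4791)/1.4791/(152/360) = 0.035260 → 3.53%.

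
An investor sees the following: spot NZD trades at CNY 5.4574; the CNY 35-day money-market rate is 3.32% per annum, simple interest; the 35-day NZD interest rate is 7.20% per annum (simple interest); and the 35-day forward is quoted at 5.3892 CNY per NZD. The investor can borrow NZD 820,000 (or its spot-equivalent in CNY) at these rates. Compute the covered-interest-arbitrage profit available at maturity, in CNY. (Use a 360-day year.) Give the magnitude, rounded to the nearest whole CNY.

CNY 39,435

T = 35/360 years.
Invest the NZD and cover forward: 820,000 × 1.007000 × 5.3892 = CNY 4,450,078.01.
Convert at spot and invest in CNY: 820,000 × 5.4574 × 1.003227778 = CNY 4,489,512.53.
The quoted forward undervalues NZD, so borrow NZD, convert to CNY at spot, deposit the CNY at 3.32%, and buy NZD forward at 5.3892 to cover the loan.
Profit = 4,489,512.53 − 4,450,078.01 = CNY 39,435.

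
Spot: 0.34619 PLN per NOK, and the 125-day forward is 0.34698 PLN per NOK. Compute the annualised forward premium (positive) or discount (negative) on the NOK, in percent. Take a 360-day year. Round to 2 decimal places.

T = 125/360 years.
NOK trades forward at +0.22820% vs spot over the period.
×(1/T) gives 0.66% p.a.

+0.66%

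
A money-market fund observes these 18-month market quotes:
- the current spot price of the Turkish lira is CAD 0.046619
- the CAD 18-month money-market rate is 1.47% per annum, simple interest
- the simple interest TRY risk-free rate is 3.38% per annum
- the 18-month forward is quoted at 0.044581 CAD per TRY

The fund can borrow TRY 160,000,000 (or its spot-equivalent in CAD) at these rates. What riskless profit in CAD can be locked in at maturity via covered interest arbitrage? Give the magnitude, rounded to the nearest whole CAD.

CAD 128,911

T = 18/12 years.
Invest the TRY and cover forward: 160,000,000 × 1.050700 × 0.044581 = CAD 7,494,601.07.
Convert at spot and invest in CAD: 160,000,000 × 0.046619 × 1.022050 = CAD 7,623,511.83.
The quoted forward undervalues TRY, so borrow TRY, convert to CAD at spot, deposit the CAD at 1.47%, and buy TRY forward at 0.044581 to cover the loan.
The gap between the two covered legs is CAD 128,911.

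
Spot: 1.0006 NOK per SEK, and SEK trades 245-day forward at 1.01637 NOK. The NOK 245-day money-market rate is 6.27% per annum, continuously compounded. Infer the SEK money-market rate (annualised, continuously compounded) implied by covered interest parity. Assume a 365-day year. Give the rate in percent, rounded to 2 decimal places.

T = 245/365 years.
By CIP, F/S equals the NOK-to-SEK growth ratio: 1.01637/1.0006 = 1.0157605.
The NOK side grows by e^(0.0627×245/365) = 1.0429845.
That pins the SEK growth at 1.0268016.
Take logs: ln 1.0268016 / (245/365) = 0.039403, so 3.94%.

3.94%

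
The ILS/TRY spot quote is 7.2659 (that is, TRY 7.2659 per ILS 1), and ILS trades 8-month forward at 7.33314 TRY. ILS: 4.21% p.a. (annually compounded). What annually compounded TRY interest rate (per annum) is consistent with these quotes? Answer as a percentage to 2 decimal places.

5.66%

T = 8/12 years.
F/S = 7.33314/7.2659 = 1.0092542 = (growth of TRY) / (growth of ILS).
The ILS side grows by (1 + 0.0421)^(8/12) = 1.0278733.
So the TRY growth factor = 1.0373854.
Annualise: 1.0373854^(12/8) − 1 = 0.056599 = 5.66%.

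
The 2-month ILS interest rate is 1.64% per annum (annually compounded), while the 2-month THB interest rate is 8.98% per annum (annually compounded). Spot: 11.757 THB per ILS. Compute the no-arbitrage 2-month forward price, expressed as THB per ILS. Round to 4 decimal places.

11.8944

T = 2/12 years.
THB growth factor: (1 + 0.0898)^(2/12) = 1.01443557.
ILS accumulates by (1 + 0.0164)^(2/12) = 1.00271484.
CIP: F = S · (grow THB)/(grow ILS) = 11.757 × 1.01443557/1.00271484 = 11.894428 THB per ILS.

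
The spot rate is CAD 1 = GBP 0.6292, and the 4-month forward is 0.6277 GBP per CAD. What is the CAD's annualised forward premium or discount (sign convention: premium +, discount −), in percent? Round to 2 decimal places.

T = 4/12 years.
(F − S)/S = (0.6277 − 0.6292)/0.6292 = -0.0023840.
Per annum: -0.0023840 / (4/12) = -0.007152 = -0.72%.

-0.72%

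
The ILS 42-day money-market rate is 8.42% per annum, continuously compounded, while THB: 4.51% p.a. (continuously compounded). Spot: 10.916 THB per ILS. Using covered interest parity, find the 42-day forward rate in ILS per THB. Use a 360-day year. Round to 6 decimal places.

0.092027

T = 42/360 years.
Growth of 1 THB over T: e^(0.0451×42/360) = 1.0052755.
ILS accumulates by e^(0.0842×42/360) = 1.0098717.
Forward (THB per ILS) = 10.916 × 1.0052755 / 1.0098717 = 10.86632.
Invert for ILS per THB: 1 / 10.86632 = 0.092027.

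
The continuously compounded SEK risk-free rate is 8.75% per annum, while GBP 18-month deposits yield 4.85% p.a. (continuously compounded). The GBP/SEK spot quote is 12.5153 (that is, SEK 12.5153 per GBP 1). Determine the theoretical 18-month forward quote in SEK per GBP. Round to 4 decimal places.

T = 18/12 years.
SEK accumulates by e^(0.0875×18/12) = 1.14025281.
GBP accumulates by e^(0.0485×18/12) = 1.07546164.
Forward (SEK per GBP) = 12.5153 × 1.14025281 / 1.07546164 = 13.269284.

13.2693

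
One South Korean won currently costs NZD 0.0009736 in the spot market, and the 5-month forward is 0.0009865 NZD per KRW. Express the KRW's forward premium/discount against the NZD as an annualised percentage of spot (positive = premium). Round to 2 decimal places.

T = 5/12 years.
KRW trades forward at +1.32498% vs spot over the period.
Annualise by dividing by T: 0.0132498 / (5/12) = 0.031800 → 3.18%.

+3.18%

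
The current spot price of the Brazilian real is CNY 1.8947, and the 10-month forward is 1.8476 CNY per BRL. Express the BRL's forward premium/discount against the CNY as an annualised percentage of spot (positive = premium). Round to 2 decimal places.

T = 10/12 years.
(F − S)/S = (1.8476 − 1.8947)/1.8947 = -0.0248588.
Per annum: -0.0248588 / (10/12) = -0.029831 = -2.98%.

-2.98%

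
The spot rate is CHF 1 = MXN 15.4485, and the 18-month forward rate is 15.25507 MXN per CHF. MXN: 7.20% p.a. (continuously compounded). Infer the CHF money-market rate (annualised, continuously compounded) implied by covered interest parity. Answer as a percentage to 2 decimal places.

T = 18/12 years.
F/S = 15.25507/15.4485 = 0.9874790 = (growth of MXN) / (growth of CHF).
The MXN side grows by e^(0.0720×18/12) = 1.1140477.
So the CHF growth factor = 1.1281736.
r = ln(1.1281736)/(18/12) = 0.080400 → 8.04%.

8.04%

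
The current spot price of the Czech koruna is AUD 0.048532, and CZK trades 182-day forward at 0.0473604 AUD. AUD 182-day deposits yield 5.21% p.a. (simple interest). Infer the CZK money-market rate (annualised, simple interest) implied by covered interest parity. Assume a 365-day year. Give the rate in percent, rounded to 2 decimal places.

T = 182/365 years.
F/S = 0.0473604/0.048532 = 0.9758592 = (growth of AUD) / (growth of CZK).
The AUD side grows by 1 + 0.0521×182/365 = 1.0259786.
Hence g_CZK = 1.0513593.
r = (1.0513593 − 1)/(182/365) = 0.103001 → 10.30%.

10.30%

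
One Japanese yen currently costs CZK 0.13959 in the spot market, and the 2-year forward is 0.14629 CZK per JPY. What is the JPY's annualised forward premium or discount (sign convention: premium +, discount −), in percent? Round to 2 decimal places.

T = 2 years.
(F − S)/S = (0.14629 − 0.13959)/0.13959 = 0.0479977.
Annualise by dividing by T: 0.0479977 / 2 = 0.023999 → 2.40%.

+2.40%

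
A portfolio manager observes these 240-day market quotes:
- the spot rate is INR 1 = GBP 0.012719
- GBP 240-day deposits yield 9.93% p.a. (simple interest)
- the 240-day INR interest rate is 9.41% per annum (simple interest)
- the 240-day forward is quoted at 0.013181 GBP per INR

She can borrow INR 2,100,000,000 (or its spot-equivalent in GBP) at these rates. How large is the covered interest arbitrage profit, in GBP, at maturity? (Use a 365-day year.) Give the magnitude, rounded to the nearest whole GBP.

GBP 938,904

T = 240/365 years.
Keep in INR, deliver into the forward: 2,100,000,000·1.0618739726·0.013181 = GBP 29,392,777.75.
Swap to GBP now, deposit: 2,100,000,000·0.012719·1.0652931507 = GBP 28,453,873.53.
The quoted forward overvalues INR, so borrow GBP, buy INR at spot, deposit the INR at 9.41%, and sell the proceeds forward at 0.013181.
The gap between the two covered legs is GBP 938,904.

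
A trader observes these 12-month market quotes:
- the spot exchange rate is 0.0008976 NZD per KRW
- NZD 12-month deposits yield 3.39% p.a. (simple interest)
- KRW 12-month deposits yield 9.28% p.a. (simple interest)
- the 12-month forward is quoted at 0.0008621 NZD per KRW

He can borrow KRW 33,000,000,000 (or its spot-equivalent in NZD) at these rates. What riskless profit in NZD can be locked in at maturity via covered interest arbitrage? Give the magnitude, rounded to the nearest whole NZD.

NZD 464,450

T = 1 year.
Route A — deposit KRW, sell forward: 33,000,000,000 × 1.092800 × 0.0008621 = NZD 31,089,395.04.
Route B — convert at spot, deposit NZD: 33,000,000,000 × 0.0008976 × 1.033900 = NZD 30,624,945.12.
The quoted forward overvalues KRW, so borrow NZD, buy KRW at spot, deposit the KRW at 9.28%, and sell the proceeds forward at 0.0008621.
The gap between the two covered legs is NZD 464,450.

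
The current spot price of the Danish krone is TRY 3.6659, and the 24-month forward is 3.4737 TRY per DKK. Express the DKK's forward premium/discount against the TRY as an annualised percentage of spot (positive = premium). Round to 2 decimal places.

-2.62%

T = 2 years.
Period premium: (3.4737 − 3.6659)/3.6659 = -0.0524291.
Per annum: -0.0524291 / 2 = -0.026215 = -2.62%.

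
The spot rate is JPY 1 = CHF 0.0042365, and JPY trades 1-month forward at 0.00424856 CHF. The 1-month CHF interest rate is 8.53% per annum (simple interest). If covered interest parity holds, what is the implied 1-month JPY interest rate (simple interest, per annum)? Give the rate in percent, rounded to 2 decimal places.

T = 1/12 years.
F/S = 0.00424856/0.0042365 = 1.0028467 = (growth of CHF) / (growth of JPY).
CHF growth factor: 1 + 0.0853×1/12 = 1.0071083.
So the JPY growth factor = 1.0042495.
(1.0042495 − 1)/T = 0.050994, i.e. 5.10%.

5.10%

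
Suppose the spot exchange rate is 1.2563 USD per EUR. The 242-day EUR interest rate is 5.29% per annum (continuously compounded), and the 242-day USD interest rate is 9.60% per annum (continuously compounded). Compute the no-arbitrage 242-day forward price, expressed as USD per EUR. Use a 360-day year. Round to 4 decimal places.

T = 242/360 years.
USD growth factor: e^(0.0960×242/360) = 1.0666611.
EUR growth factor: e^(0.0529×242/360) = 1.0362004.
Forward (USD per EUR) = 1.2563 × 1.0666611 / 1.0362004 = 1.293231.

1.2932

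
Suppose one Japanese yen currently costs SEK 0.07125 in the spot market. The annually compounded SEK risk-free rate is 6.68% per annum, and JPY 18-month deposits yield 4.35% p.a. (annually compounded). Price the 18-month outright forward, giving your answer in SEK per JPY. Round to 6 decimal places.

0.073650

T = 18/12 years.
Growth of 1 SEK over T: (1 + 0.0668)^(18/12) = 1.1018552.
JPY growth factor: (1 + 0.0435)^(18/12) = 1.0659545.
Forward (SEK per JPY) = 0.07125 × 1.1018552 / 1.0659545 = 0.07364966.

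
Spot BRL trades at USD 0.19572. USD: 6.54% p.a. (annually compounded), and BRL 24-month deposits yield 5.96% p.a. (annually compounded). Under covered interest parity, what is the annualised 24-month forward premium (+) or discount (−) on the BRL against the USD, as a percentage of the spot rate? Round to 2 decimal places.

T = 2 years.
F = S · g_USD/g_BRL = 0.19572 × 1.1350772/1.1227522 = 0.19786851.
(F − S)/S ÷ T = (0.19786851 − 0.19572)/0.19572/2 = 0.005489 → 0.55%.

+0.55%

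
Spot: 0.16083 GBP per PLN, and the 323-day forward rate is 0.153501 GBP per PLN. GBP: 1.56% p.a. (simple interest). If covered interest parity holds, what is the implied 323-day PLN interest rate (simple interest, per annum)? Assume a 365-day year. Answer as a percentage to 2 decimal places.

7.03%

T = 323/365 years.
CIP gives F = S · g_GBP/g_PLN, so g_GBP/g_PLN = 0.153501/0.16083 = 0.9544301.
GBP growth factor: 1 + 0.0156×323/365 = 1.0138049.
Hence g_PLN = 1.0622097.
r = (1.0622097 − 1)/(323/365) = 0.070299 → 7.03%.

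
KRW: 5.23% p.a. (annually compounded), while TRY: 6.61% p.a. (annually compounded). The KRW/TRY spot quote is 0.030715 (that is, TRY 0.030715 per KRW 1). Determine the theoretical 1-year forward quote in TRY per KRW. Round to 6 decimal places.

T = 1 year.
TRY accumulates by (1 + 0.0661)^1 = 1.066100.
KRW growth factor: (1 + 0.0523)^1 = 1.052300.
So F = 0.030715 × 1.066100 / 1.052300 = 0.03111780 (TRY/KRW).

0.031118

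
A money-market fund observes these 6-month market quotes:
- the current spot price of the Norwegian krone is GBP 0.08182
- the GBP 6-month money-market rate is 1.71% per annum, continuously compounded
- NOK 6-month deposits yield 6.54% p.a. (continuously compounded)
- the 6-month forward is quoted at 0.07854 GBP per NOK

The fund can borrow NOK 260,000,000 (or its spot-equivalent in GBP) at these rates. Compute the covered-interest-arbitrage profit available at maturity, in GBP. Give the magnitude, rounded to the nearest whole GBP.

GBP 356,681

T = 6/12 years.
Keep in NOK, deliver into the forward: 260,000,000·1.0332405206·0.07854 = GBP 21,099,184.73.
Swap to GBP now, deposit: 260,000,000·0.08182·1.0085866556 = GBP 21,455,865.64.
The quoted forward undervalues NOK, so borrow NOK, convert to GBP at spot, deposit the GBP at 1.71%, and buy NOK forward at 0.07854 to cover the loan.
Profit = 21,455,865.64 − 21,099,184.73 = GBP 356,681.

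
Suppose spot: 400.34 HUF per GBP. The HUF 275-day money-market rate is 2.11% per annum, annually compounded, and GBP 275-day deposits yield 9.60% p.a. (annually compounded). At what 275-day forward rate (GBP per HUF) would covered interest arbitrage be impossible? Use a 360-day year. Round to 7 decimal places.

T = 275/360 years.
HUF accumulates by (1 + 0.0211)^(275/360) = 1.0160783.
GBP growth factor: (1 + 0.0960)^(275/360) = 1.0725334.
So F = 400.34 × 1.0160783 / 1.0725334 = 379.2672 (HUF/GBP).
Invert for GBP per HUF: 1 / 379.2672 = 0.0026367.

0.0026367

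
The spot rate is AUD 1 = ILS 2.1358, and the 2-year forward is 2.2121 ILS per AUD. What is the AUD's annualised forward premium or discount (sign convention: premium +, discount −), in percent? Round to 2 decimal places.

+1.79%

T = 2 years.
Period premium: (2.2121 − 2.1358)/2.1358 = 0.0357243.
Per annum: 0.0357243 / 2 = 0.017862 = 1.79%.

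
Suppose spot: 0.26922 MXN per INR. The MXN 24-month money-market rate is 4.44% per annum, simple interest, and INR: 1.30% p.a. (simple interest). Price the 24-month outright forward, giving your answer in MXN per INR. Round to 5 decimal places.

T = 2 years.
MXN growth factor: 1 + 0.0444×2 = 1.088800.
INR accumulates by 1 + 0.0130×2 = 1.026000.
So F = 0.26922 × 1.088800 / 1.026000 = 0.2856986 (MXN/INR).

0.28570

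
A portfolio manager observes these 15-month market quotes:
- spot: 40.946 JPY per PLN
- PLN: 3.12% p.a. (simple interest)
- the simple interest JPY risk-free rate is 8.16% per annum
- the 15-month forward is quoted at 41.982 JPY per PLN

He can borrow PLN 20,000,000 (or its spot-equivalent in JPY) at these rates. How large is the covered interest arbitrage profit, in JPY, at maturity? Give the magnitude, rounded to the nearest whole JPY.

JPY 30,063,880

T = 15/12 years.
Keep in PLN, deliver into the forward: 20,000,000·1.039000·41.982 = JPY 872,385,960.00.
Swap to JPY now, deposit: 20,000,000·40.946·1.102000 = JPY 902,449,840.00.
The quoted forward undervalues PLN, so borrow PLN, convert to JPY at spot, deposit the JPY at 8.16%, and buy PLN forward at 41.982 to cover the loan.
The gap between the two covered legs is JPY 30,063,880.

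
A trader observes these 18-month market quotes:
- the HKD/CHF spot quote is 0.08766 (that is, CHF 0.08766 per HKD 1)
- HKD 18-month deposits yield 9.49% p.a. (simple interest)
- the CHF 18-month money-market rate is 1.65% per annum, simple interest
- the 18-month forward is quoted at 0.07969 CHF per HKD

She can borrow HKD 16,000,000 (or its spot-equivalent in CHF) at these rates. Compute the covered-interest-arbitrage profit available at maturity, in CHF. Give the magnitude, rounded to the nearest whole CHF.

CHF 19,269

T = 18/12 years.
Route A — deposit HKD, sell forward: 16,000,000 × 1.142350 × 0.07969 = CHF 1,456,541.94.
Route B — convert at spot, deposit CHF: 16,000,000 × 0.08766 × 1.024750 = CHF 1,437,273.36.
The quoted forward overvalues HKD, so borrow CHF, buy HKD at spot, deposit the HKD at 9.49%, and sell the proceeds forward at 0.07969.
Profit = 1,456,541.94 − 1,437,273.36 = CHF 19,269.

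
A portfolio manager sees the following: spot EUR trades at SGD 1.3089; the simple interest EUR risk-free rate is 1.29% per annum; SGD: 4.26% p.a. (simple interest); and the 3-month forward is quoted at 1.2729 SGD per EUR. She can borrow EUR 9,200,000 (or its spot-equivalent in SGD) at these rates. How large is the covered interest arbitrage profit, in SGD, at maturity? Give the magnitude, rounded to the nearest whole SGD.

SGD 421,679

T = 3/12 years.
Invest the EUR and cover forward: 9,200,000 × 1.003225 × 1.2729 = SGD 11,748,446.94.
Convert at spot and invest in SGD: 9,200,000 × 1.3089 × 1.010650 = SGD 12,170,126.02.
The quoted forward undervalues EUR, so borrow EUR, convert to SGD at spot, deposit the SGD at 4.26%, and buy EUR forward at 1.2729 to cover the loan.
Arbitrage profit = |11,748,446.94 − 12,170,126.02| = SGD 421,679.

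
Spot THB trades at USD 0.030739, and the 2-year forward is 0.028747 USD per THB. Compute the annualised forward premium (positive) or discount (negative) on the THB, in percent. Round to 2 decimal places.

-3.24%

T = 2 years.
Period premium: (0.028747 − 0.030739)/0.030739 = -0.0648037.
×(1/T) gives -3.24% p.a.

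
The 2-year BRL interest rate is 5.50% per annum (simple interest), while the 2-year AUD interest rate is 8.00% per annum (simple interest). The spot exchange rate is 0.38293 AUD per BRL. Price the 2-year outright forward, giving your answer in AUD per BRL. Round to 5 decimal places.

T = 2 years.
AUD growth factor: 1 + 0.0800×2 = 1.160000.
BRL growth factor: 1 + 0.0550×2 = 1.110000.
CIP: F = S · (grow AUD)/(grow BRL) = 0.38293 × 1.160000/1.110000 = 0.4001791 AUD per BRL.

0.40018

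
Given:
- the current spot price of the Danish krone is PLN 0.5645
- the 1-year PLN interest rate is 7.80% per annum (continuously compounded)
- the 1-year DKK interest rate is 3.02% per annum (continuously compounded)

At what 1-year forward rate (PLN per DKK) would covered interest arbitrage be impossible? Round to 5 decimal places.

T = 1 year.
PLN growth factor: e^(0.0780×1) = 1.0811227.
DKK accumulates by e^(0.0302×1) = 1.0306606.
CIP: F = S · (grow PLN)/(grow DKK) = 0.5645 × 1.0811227/1.0306606 = 0.5921384 PLN per DKK.

0.59214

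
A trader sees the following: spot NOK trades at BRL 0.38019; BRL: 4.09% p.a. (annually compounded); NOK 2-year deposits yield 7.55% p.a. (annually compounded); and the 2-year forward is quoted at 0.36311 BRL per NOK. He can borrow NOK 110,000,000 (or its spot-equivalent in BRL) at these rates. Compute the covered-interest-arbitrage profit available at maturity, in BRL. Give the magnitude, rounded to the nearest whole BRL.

BRL 889,229

T = 2 years.
Route A — deposit NOK, sell forward: 110,000,000 × 1.15670025 × 0.36311 = BRL 46,201,037.06.
Route B — convert at spot, deposit BRL: 110,000,000 × 0.38019 × 1.08347281 = BRL 45,311,808.04.
The quoted forward overvalues NOK, so borrow BRL, buy NOK at spot, deposit the NOK at 7.55%, and sell the proceeds forward at 0.36311.
The gap between the two covered legs is BRL 889,229.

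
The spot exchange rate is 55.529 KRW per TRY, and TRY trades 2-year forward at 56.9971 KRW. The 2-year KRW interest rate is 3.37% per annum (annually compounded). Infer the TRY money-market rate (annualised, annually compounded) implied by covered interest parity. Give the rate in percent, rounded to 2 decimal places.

T = 2 years.
CIP gives F = S · g_KRW/g_TRY, so g_KRW/g_TRY = 56.9971/55.529 = 1.0264384.
The KRW side grows by (1 + 0.0337)^2 = 1.0685357.
That pins the TRY growth at 1.041013.
r = 1.041013^(1/2) − 1 = 0.020300 → 2.03%.

2.03%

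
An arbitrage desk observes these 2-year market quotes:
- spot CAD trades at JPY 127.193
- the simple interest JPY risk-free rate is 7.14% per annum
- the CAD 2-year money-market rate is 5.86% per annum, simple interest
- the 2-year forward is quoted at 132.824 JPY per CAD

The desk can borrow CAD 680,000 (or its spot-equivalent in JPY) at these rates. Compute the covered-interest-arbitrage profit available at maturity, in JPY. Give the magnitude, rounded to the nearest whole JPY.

JPY 2,063,672

T = 2 years.
Route A — deposit CAD, sell forward: 680,000 × 1.117200 × 132.824 = JPY 100,905,861.50.
Route B — convert at spot, deposit JPY: 680,000 × 127.193 × 1.142800 = JPY 98,842,189.07.
The quoted forward overvalues CAD, so borrow JPY, buy CAD at spot, deposit the CAD at 5.86%, and sell the proceeds forward at 132.824.
Profit = 100,905,861.50 − 98,842,189.07 = JPY 2,063,672.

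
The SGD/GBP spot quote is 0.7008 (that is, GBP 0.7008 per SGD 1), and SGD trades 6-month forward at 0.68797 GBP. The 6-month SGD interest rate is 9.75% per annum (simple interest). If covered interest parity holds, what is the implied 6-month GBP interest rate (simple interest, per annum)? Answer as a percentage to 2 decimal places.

5.91%

T = 6/12 years.
By CIP, F/S equals the GBP-to-SGD growth ratio: 0.68797/0.7008 = 0.9816924.
The SGD side grows by 1 + 0.0975×6/12 = 1.048750.
So the GBP growth factor = 1.0295499.
r = (1.0295499 − 1)/(6/12) = 0.059100 → 5.91%.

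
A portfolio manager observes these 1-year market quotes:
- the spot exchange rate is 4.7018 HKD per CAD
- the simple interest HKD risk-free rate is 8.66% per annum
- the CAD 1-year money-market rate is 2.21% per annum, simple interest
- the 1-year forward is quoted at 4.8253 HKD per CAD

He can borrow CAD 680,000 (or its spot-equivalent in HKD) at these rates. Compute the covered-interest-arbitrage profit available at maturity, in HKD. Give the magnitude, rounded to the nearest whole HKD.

T = 1 year.
Keep in CAD, deliver into the forward: 680,000·1.022100·4.8253 = HKD 3,353,718.61.
Swap to HKD now, deposit: 680,000·4.7018·1.086600 = HKD 3,474,103.60.
The quoted forward undervalues CAD, so borrow CAD, convert to HKD at spot, deposit the HKD at 8.66%, and buy CAD forward at 4.8253 to cover the loan.
Profit = 3,474,103.60 − 3,353,718.61 = HKD 120,385.

HKD 120,385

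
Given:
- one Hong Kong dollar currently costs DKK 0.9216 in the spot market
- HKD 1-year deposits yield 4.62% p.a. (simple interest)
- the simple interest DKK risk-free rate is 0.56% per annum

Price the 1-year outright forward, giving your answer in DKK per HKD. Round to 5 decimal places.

T = 1 year.
Growth of 1 DKK over T: 1 + 0.0056×1 = 1.005600.
HKD accumulates by 1 + 0.0462×1 = 1.046200.
CIP: F = S · (grow DKK)/(grow HKD) = 0.9216 × 1.005600/1.046200 = 0.8858354 DKK per HKD.

0.88584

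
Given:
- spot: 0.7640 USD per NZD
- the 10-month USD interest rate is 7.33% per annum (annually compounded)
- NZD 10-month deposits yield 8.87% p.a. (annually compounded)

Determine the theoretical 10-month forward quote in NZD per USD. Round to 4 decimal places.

T = 10/12 years.
Growth of 1 USD over T: (1 + 0.0733)^(10/12) = 1.0607204.
NZD accumulates by (1 + 0.0887)^(10/12) = 1.0733883.
Forward (USD per NZD) = 0.764 × 1.0607204 / 1.0733883 = 0.7549834.
Quoted the other way: 1/0.7549834 = 1.3245 NZD per USD.

1.3245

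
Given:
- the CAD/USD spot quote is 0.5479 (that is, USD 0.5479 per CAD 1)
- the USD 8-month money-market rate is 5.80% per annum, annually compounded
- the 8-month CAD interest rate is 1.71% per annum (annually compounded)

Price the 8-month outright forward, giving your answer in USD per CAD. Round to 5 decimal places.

T = 8/12 years.
USD accumulates by (1 + 0.0580)^(8/12) = 1.0383022.
CAD growth factor: (1 + 0.0171)^(8/12) = 1.0113678.
CIP: F = S · (grow USD)/(grow CAD) = 0.5479 × 1.0383022/1.0113678 = 0.5624915 USD per CAD.

0.56249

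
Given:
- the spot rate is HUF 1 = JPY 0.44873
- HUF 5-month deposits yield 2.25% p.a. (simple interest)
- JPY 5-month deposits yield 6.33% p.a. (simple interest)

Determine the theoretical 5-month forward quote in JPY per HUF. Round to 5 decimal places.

T = 5/12 years.
JPY accumulates by 1 + 0.0633×5/12 = 1.026375.
Growth of 1 HUF over T: 1 + 0.0225×5/12 = 1.009375.
Forward (JPY per HUF) = 0.44873 × 1.026375 / 1.009375 = 0.4562876.

0.45629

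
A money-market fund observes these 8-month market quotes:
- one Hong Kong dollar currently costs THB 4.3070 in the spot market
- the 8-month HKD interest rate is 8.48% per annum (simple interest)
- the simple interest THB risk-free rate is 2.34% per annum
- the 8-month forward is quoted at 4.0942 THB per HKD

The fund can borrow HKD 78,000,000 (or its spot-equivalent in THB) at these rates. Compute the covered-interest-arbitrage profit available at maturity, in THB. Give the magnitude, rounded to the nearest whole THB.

T = 8/12 years.
Route A — deposit HKD, sell forward: 78,000,000 × 1.05653333333 × 4.0942 = THB 337,401,384.32.
Route B — convert at spot, deposit THB: 78,000,000 × 4.3070 × 1.015600 = THB 341,186,757.60.
The quoted forward undervalues HKD, so borrow HKD, convert to THB at spot, deposit the THB at 2.34%, and buy HKD forward at 4.0942 to cover the loan.
The gap between the two covered legs is THB 3,785,373.

THB 3,785,373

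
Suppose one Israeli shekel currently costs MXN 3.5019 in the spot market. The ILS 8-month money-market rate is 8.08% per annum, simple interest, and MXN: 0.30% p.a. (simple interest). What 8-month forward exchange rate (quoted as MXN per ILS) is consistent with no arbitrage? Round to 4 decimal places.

3.3296

T = 8/12 years.
Growth of 1 MXN over T: 1 + 0.0030×8/12 = 1.002000.
Growth of 1 ILS over T: 1 + 0.0808×8/12 = 1.0538667.
CIP: F = S · (grow MXN)/(grow ILS) = 3.5019 × 1.002000/1.0538667 = 3.329552 MXN per ILS.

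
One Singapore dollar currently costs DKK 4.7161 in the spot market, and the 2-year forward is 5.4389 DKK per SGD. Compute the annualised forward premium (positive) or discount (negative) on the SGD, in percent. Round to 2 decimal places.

+7.66%

T = 2 years.
(F − S)/S = (5.4389 − 4.7161)/4.7161 = 0.1532622.
×(1/T) gives 7.66% p.a.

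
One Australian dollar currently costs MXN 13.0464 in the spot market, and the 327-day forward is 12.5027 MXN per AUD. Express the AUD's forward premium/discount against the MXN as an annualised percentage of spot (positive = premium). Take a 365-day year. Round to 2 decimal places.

T = 327/365 years.
(F − S)/S = (12.5027 − 13.0464)/13.0464 = -0.0416743.
×(1/T) gives -4.65% p.a.

-4.65%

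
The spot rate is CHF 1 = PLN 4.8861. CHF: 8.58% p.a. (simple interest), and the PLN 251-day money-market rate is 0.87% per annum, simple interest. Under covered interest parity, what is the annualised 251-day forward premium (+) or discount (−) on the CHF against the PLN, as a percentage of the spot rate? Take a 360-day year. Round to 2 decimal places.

T = 251/360 years.
CIP forward (PLN per CHF) = 4.8861 × 1.0060658/1.0598217 = 4.6382690.
(F − S)/S ÷ T = (4.6382690 − 4.8861)/4.8861/(251/360) = -0.072748 → -7.27%.

-7.27%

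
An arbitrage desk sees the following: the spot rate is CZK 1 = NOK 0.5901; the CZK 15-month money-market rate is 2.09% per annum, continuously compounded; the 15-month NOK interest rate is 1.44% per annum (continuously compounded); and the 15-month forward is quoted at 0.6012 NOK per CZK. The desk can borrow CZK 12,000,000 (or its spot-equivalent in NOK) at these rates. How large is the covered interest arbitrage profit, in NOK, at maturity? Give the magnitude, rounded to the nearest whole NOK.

T = 15/12 years.
Route A — deposit CZK, sell forward: 12,000,000 × 1.026469249 × 0.6012 = NOK 7,405,359.75.
Route B — convert at spot, deposit NOK: 12,000,000 × 0.5901 × 1.018162976 = NOK 7,209,815.67.
The quoted forward overvalues CZK, so borrow NOK, buy CZK at spot, deposit the CZK at 2.09%, and sell the proceeds forward at 0.6012.
The gap between the two covered legs is NOK 195,544.

NOK 195,544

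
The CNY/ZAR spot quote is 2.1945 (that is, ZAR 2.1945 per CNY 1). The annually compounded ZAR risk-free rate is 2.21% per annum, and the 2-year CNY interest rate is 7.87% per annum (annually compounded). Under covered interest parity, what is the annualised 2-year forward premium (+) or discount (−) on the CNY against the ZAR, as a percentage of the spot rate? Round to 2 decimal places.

T = 2 years.
CIP forward (ZAR per CNY) = 2.1945 × 1.0446884/1.1635937 = 1.9702485.
(F − S)/S ÷ T = (1.9702485 − 2.1945)/2.1945/2 = -0.051094 → -5.11%.

-5.11%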